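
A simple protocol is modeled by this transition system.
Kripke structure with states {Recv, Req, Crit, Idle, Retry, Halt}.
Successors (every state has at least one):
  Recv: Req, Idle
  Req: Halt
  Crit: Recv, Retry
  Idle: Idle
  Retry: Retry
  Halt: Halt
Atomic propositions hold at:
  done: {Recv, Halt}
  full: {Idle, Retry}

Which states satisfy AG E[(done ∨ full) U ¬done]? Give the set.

Sat(done ∨ full) = {Recv, Idle, Retry, Halt}
Sat(¬done) = {Req, Crit, Idle, Retry}
E[(done ∨ full) U ¬done]: least fixpoint, start Z0 = Sat(¬done) = {Req, Crit, Idle, Retry}, add states in Sat(done ∨ full) with some successor in Z. Z1 = {Recv, Req, Crit, Idle, Retry}; fixed.
Sat(E[(done ∨ full) U ¬done]) = {Recv, Req, Crit, Idle, Retry}
AG E[(done ∨ full) U ¬done]: greatest fixpoint, start Z0 = {Recv, Req, Crit, Idle, Retry}, keep only states in Sat with every successor in Z. Z1 = {Recv, Crit, Idle, Retry}; Z2 = {Crit, Idle, Retry}; Z3 = {Idle, Retry}; fixed.
Sat(AG E[(done ∨ full) U ¬done]) = {Idle, Retry}

{Idle, Retry}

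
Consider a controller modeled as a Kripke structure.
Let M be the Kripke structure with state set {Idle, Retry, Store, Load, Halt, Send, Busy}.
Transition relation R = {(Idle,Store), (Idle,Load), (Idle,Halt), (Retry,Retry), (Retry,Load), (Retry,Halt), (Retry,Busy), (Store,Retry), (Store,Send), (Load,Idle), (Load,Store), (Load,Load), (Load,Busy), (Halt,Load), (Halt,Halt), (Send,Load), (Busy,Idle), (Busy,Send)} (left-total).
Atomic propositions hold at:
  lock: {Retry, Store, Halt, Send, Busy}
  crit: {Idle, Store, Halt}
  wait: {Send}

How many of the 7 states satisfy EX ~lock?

6

Sat(~lock) = {Idle, Load}
Sat(EX ~lock) = {s : some successor in {Idle, Load}} = {Idle, Retry, Load, Halt, Send, Busy}
|Sat(EX ~lock)| = |{Idle, Retry, Load, Halt, Send, Busy}| = 6.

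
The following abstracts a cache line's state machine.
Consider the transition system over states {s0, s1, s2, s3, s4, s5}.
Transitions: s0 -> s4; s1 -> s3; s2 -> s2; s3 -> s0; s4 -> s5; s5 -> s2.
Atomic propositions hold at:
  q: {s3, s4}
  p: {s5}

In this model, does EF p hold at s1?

EF p: least fixpoint, start Z0 = {s5}, add states with some successor in Z. Z1 = {s4, s5}; Z2 = {s0, s4, s5}; Z3 = {s0, s3, s4, s5}; Z4 = {s0, s1, s3, s4, s5}; fixed.
Sat(EF p) = {s0, s1, s3, s4, s5}
s1 ∈ Sat(EF p) = {s0, s1, s3, s4, s5}, so the formula holds at s1.

Yes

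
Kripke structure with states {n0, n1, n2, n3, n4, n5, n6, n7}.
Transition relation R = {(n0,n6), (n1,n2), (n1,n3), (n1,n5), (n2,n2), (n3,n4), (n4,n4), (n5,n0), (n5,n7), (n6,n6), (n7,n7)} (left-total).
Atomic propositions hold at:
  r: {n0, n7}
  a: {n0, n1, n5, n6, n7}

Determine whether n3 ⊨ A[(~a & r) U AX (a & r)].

No

Sat(~a) = {n2, n3, n4}
Sat(~a & r) = ∅
Sat(a & r) = {n0, n7}
Sat(AX (a & r)) = {s : every successor in {n0, n7}} = {n5, n7}
A[(~a & r) U AX (a & r)]: least fixpoint, start Z0 = Sat(AX (a & r)) = {n5, n7}, add states in Sat(~a & r) with every successor in Z. Already a fixed point.
Sat(A[(~a & r) U AX (a & r)]) = {n5, n7}
n3 ∉ Sat(A[(~a & r) U AX (a & r)]) = {n5, n7}, so the formula does not hold at n3.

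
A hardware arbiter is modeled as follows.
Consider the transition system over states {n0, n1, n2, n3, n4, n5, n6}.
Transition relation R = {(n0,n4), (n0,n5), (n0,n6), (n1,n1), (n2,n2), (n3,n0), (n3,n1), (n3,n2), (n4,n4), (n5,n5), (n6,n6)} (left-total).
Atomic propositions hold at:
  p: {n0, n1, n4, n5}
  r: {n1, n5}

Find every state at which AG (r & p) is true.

Sat(r & p) = {n1, n5}
AG (r & p): greatest fixpoint, start Z0 = {n1, n5}, keep only states in Sat with every successor in Z. Already a fixed point.
Sat(AG (r & p)) = {n1, n5}

{n1, n5}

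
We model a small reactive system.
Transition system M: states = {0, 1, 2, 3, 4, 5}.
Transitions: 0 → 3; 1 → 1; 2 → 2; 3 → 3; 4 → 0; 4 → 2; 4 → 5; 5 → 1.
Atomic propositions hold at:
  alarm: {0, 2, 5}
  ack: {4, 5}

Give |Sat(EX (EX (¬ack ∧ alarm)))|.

2

Sat(¬ack) = {0, 1, 2, 3}
Sat(¬ack ∧ alarm) = {0, 2}
Sat(EX (¬ack ∧ alarm)) = {s : some successor in {0, 2}} = {2, 4}
Sat(EX (EX (¬ack ∧ alarm))) = {s : some successor in {2, 4}} = {2, 4}
|Sat(EX (EX (¬ack ∧ alarm)))| = |{2, 4}| = 2.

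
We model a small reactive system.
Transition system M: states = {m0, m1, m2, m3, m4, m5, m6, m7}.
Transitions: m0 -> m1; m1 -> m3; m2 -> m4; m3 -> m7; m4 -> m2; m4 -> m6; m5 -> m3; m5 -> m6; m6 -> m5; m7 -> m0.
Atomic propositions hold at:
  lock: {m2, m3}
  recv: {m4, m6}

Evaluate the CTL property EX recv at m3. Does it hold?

Sat(EX recv) = {s : some successor in {m4, m6}} = {m2, m4, m5}
m3 ∉ Sat(EX recv) = {m2, m4, m5}, so the formula does not hold at m3.

No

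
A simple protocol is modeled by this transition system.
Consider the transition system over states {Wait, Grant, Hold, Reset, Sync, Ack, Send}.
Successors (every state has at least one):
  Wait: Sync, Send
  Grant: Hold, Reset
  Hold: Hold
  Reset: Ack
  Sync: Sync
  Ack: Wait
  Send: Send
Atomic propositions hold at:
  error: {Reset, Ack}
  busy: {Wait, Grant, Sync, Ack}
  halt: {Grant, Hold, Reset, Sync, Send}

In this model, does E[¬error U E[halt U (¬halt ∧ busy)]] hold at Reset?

Yes

Sat(¬error) = {Wait, Grant, Hold, Sync, Send}
Sat(¬halt) = {Wait, Ack}
Sat(¬halt ∧ busy) = {Wait, Ack}
E[halt U (¬halt ∧ busy)]: least fixpoint, start Z0 = Sat((¬halt ∧ busy)) = {Wait, Ack}, add states in Sat(halt) with some successor in Z. Z1 = {Wait, Reset, Ack}; Z2 = {Wait, Grant, Reset, Ack}; fixed.
Sat(E[halt U (¬halt ∧ busy)]) = {Wait, Grant, Reset, Ack}
E[¬error U E[halt U (¬halt ∧ busy)]]: least fixpoint, start Z0 = Sat(E[halt U (¬halt ∧ busy)]) = {Wait, Grant, Reset, Ack}, add states in Sat(¬error) with some successor in Z. Already a fixed point.
Sat(E[¬error U E[halt U (¬halt ∧ busy)]]) = {Wait, Grant, Reset, Ack}
Reset ∈ Sat(E[¬error U E[halt U (¬halt ∧ busy)]]) = {Wait, Grant, Reset, Ack}, so the formula holds at Reset.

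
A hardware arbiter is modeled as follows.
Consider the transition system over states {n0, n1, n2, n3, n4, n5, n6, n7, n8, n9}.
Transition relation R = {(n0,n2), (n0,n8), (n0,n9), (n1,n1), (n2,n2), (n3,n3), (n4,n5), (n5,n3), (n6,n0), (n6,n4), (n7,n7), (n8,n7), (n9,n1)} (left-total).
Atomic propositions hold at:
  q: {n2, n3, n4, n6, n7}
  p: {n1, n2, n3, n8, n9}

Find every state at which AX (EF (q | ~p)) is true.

{n2, n3, n4, n5, n6, n7, n8}

Sat(~p) = {n0, n4, n5, n6, n7}
Sat(q | ~p) = {n0, n2, n3, n4, n5, n6, n7}
EF (q | ~p): least fixpoint, start Z0 = {n0, n2, n3, n4, n5, n6, n7}, add states with some successor in Z. Z1 = {n0, n2, n3, n4, n5, n6, n7, n8}; fixed.
Sat(EF (q | ~p)) = {n0, n2, n3, n4, n5, n6, n7, n8}
Sat(AX (EF (q | ~p))) = {s : every successor in {n0, n2, n3, n4, n5, n6, n7, n8}} = {n2, n3, n4, n5, n6, n7, n8}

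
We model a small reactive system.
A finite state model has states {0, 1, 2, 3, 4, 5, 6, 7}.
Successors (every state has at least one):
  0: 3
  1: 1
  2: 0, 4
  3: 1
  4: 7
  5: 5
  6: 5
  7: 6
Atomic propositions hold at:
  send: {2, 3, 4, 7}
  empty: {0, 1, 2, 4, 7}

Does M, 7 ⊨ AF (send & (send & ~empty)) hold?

No

Sat(~empty) = {3, 5, 6}
Sat(send & ~empty) = {3}
Sat(send & (send & ~empty)) = {3}
AF (send & (send & ~empty)): least fixpoint, start Z0 = {3}, add states with every successor in Z. Z1 = {0, 3}; fixed.
Sat(AF (send & (send & ~empty))) = {0, 3}
7 ∉ Sat(AF (send & (send & ~empty))) = {0, 3}, so the formula does not hold at 7.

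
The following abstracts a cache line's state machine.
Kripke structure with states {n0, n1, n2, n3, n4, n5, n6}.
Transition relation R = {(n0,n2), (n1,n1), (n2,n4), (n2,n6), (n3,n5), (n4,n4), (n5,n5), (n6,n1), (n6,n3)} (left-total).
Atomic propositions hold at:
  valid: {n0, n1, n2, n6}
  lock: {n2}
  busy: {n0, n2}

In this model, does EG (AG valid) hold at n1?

AG valid: greatest fixpoint, start Z0 = {n0, n1, n2, n6}, keep only states in Sat with every successor in Z. Z1 = {n0, n1}; Z2 = {n1}; fixed.
Sat(AG valid) = {n1}
EG (AG valid): greatest fixpoint, start Z0 = {n1}, keep only states in Sat with some successor in Z. Already a fixed point.
Sat(EG (AG valid)) = {n1}
n1 ∈ Sat(EG (AG valid)) = {n1}, so the formula holds at n1.

Yes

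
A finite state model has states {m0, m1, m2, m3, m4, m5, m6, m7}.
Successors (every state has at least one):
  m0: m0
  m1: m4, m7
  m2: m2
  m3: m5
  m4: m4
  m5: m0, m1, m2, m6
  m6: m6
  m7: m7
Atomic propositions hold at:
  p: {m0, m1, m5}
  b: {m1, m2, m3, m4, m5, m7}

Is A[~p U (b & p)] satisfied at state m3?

Sat(~p) = {m2, m3, m4, m6, m7}
Sat(b & p) = {m1, m5}
A[~p U (b & p)]: least fixpoint, start Z0 = Sat((b & p)) = {m1, m5}, add states in Sat(~p) with every successor in Z. Z1 = {m1, m3, m5}; fixed.
Sat(A[~p U (b & p)]) = {m1, m3, m5}
m3 ∈ Sat(A[~p U (b & p)]) = {m1, m3, m5}, so the formula holds at m3.

Yes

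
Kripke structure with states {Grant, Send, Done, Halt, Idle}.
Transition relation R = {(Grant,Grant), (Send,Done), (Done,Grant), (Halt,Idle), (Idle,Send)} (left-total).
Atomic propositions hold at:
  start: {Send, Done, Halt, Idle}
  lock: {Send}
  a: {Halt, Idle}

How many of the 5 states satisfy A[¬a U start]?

Sat(¬a) = {Grant, Send, Done}
A[¬a U start]: least fixpoint, start Z0 = Sat(start) = {Send, Done, Halt, Idle}, add states in Sat(¬a) with every successor in Z. Already a fixed point.
Sat(A[¬a U start]) = {Send, Done, Halt, Idle}
|Sat(A[¬a U start])| = |{Send, Done, Halt, Idle}| = 4.

4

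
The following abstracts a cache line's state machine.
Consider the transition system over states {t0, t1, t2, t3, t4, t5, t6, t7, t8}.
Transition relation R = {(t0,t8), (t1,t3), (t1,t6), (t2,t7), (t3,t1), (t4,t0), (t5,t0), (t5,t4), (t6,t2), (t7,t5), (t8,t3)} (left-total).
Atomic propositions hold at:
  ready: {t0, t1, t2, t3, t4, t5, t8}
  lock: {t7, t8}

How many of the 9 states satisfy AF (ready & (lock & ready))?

7

Sat(lock & ready) = {t8}
Sat(ready & (lock & ready)) = {t8}
AF (ready & (lock & ready)): least fixpoint, start Z0 = {t8}, add states with every successor in Z. Z1 = {t0, t8}; Z2 = {t0, t4, t8}; Z3 = {t0, t4, t5, t8}; Z4 = {t0, t4, t5, t7, t8}; Z5 = {t0, t2, t4, t5, t7, t8}; Z6 = {t0, t2, t4, t5, t6, t7, t8}; fixed.
Sat(AF (ready & (lock & ready))) = {t0, t2, t4, t5, t6, t7, t8}
|Sat(AF (ready & (lock & ready)))| = |{t0, t2, t4, t5, t6, t7, t8}| = 7.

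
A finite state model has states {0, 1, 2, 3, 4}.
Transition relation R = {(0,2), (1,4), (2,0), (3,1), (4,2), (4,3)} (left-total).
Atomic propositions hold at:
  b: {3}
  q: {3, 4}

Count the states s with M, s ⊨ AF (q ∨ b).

3

Sat(q ∨ b) = {3, 4}
AF (q ∨ b): least fixpoint, start Z0 = {3, 4}, add states with every successor in Z. Z1 = {1, 3, 4}; fixed.
Sat(AF (q ∨ b)) = {1, 3, 4}
|Sat(AF (q ∨ b))| = |{1, 3, 4}| = 3.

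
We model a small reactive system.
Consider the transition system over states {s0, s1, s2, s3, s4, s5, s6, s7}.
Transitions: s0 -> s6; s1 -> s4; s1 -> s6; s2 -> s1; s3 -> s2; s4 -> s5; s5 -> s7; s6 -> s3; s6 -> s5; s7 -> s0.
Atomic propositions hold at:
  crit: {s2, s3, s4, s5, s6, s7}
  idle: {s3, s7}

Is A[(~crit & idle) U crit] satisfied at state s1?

Sat(~crit) = {s0, s1}
Sat(~crit & idle) = ∅
A[(~crit & idle) U crit]: least fixpoint, start Z0 = Sat(crit) = {s2, s3, s4, s5, s6, s7}, add states in Sat(~crit & idle) with every successor in Z. Already a fixed point.
Sat(A[(~crit & idle) U crit]) = {s2, s3, s4, s5, s6, s7}
s1 ∉ Sat(A[(~crit & idle) U crit]) = {s2, s3, s4, s5, s6, s7}, so the formula does not hold at s1.

No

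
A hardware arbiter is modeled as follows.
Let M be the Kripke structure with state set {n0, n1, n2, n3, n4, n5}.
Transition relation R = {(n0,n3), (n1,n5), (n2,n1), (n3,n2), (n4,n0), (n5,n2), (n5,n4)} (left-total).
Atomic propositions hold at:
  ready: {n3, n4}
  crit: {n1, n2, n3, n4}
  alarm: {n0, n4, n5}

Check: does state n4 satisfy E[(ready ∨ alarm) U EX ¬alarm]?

Sat(ready ∨ alarm) = {n0, n3, n4, n5}
Sat(¬alarm) = {n1, n2, n3}
Sat(EX ¬alarm) = {s : some successor in {n1, n2, n3}} = {n0, n2, n3, n5}
E[(ready ∨ alarm) U EX ¬alarm]: least fixpoint, start Z0 = Sat(EX ¬alarm) = {n0, n2, n3, n5}, add states in Sat(ready ∨ alarm) with some successor in Z. Z1 = {n0, n2, n3, n4, n5}; fixed.
Sat(E[(ready ∨ alarm) U EX ¬alarm]) = {n0, n2, n3, n4, n5}
n4 ∈ Sat(E[(ready ∨ alarm) U EX ¬alarm]) = {n0, n2, n3, n4, n5}, so the formula holds at n4.

Yes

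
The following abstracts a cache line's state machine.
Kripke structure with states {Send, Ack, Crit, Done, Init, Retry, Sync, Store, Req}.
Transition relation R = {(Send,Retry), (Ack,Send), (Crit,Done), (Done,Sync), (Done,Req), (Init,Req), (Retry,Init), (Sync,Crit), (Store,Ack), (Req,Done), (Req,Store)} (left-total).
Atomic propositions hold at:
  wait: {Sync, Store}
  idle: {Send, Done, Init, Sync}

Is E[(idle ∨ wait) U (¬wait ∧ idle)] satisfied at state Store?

No

Sat(idle ∨ wait) = {Send, Done, Init, Sync, Store}
Sat(¬wait) = {Send, Ack, Crit, Done, Init, Retry, Req}
Sat(¬wait ∧ idle) = {Send, Done, Init}
E[(idle ∨ wait) U (¬wait ∧ idle)]: least fixpoint, start Z0 = Sat((¬wait ∧ idle)) = {Send, Done, Init}, add states in Sat(idle ∨ wait) with some successor in Z. Already a fixed point.
Sat(E[(idle ∨ wait) U (¬wait ∧ idle)]) = {Send, Done, Init}
Store ∉ Sat(E[(idle ∨ wait) U (¬wait ∧ idle)]) = {Send, Done, Init}, so the formula does not hold at Store.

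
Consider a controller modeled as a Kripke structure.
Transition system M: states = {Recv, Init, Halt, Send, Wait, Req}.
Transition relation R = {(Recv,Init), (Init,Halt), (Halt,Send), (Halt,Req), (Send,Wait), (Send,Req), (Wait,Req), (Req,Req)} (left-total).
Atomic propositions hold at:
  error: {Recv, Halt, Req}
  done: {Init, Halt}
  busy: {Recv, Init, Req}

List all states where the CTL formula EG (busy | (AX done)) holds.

Sat(AX done) = {s : every successor in {Init, Halt}} = {Recv, Init}
Sat(busy | (AX done)) = {Recv, Init, Req}
EG (busy | (AX done)): greatest fixpoint, start Z0 = {Recv, Init, Req}, keep only states in Sat with some successor in Z. Z1 = {Recv, Req}; Z2 = {Req}; fixed.
Sat(EG (busy | (AX done))) = {Req}

{Req}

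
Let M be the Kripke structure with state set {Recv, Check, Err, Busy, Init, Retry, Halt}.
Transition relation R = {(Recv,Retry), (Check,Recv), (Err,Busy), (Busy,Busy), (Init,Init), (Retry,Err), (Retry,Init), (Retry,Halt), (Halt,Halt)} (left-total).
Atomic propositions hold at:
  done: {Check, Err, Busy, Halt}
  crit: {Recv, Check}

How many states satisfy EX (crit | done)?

5

Sat(crit | done) = {Recv, Check, Err, Busy, Halt}
Sat(EX (crit | done)) = {s : some successor in {Recv, Check, Err, Busy, Halt}} = {Check, Err, Busy, Retry, Halt}
|Sat(EX (crit | done))| = |{Check, Err, Busy, Retry, Halt}| = 5.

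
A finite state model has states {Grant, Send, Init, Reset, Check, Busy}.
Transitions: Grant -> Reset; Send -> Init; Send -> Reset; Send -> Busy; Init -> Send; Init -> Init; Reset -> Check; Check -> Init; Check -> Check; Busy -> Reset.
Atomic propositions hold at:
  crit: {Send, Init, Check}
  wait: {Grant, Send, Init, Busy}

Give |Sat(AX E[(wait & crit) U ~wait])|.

5

Sat(wait & crit) = {Send, Init}
Sat(~wait) = {Reset, Check}
E[(wait & crit) U ~wait]: least fixpoint, start Z0 = Sat(~wait) = {Reset, Check}, add states in Sat(wait & crit) with some successor in Z. Z1 = {Send, Reset, Check}; Z2 = {Send, Init, Reset, Check}; fixed.
Sat(E[(wait & crit) U ~wait]) = {Send, Init, Reset, Check}
Sat(AX E[(wait & crit) U ~wait]) = {s : every successor in {Send, Init, Reset, Check}} = {Grant, Init, Reset, Check, Busy}
|Sat(AX E[(wait & crit) U ~wait])| = |{Grant, Init, Reset, Check, Busy}| = 5.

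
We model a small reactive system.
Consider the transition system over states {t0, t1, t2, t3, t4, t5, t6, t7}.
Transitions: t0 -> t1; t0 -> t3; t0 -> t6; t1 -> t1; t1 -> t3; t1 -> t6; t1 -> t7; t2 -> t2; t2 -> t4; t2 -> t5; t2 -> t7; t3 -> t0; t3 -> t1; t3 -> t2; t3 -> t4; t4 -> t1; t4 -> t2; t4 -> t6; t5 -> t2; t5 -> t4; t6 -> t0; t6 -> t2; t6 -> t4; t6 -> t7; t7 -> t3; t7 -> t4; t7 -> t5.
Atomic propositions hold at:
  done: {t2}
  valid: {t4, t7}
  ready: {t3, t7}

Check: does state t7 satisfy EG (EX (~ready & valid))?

Sat(~ready) = {t0, t1, t2, t4, t5, t6}
Sat(~ready & valid) = {t4}
Sat(EX (~ready & valid)) = {s : some successor in {t4}} = {t2, t3, t5, t6, t7}
EG (EX (~ready & valid)): greatest fixpoint, start Z0 = {t2, t3, t5, t6, t7}, keep only states in Sat with some successor in Z. Already a fixed point.
Sat(EG (EX (~ready & valid))) = {t2, t3, t5, t6, t7}
t7 ∈ Sat(EG (EX (~ready & valid))) = {t2, t3, t5, t6, t7}, so the formula holds at t7.

Yes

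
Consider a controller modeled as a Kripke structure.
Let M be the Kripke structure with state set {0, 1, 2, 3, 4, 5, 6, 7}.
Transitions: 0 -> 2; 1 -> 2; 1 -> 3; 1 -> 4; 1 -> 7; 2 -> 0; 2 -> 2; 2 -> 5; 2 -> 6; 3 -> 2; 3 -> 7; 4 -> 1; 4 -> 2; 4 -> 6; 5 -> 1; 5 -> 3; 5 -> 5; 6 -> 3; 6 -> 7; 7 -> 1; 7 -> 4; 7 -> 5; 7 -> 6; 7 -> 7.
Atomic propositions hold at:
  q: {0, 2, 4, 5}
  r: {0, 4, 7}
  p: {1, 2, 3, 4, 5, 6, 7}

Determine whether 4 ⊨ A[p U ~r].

Yes

Sat(~r) = {1, 2, 3, 5, 6}
A[p U ~r]: least fixpoint, start Z0 = Sat(~r) = {1, 2, 3, 5, 6}, add states in Sat(p) with every successor in Z. Z1 = {1, 2, 3, 4, 5, 6}; fixed.
Sat(A[p U ~r]) = {1, 2, 3, 4, 5, 6}
4 ∈ Sat(A[p U ~r]) = {1, 2, 3, 4, 5, 6}, so the formula holds at 4.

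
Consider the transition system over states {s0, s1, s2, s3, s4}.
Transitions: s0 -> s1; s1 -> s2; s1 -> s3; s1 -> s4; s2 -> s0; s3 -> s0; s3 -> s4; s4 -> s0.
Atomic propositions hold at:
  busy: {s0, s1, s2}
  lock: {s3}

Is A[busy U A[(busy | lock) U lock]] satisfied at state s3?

Sat(busy | lock) = {s0, s1, s2, s3}
A[(busy | lock) U lock]: least fixpoint, start Z0 = Sat(lock) = {s3}, add states in Sat(busy | lock) with every successor in Z. Already a fixed point.
Sat(A[(busy | lock) U lock]) = {s3}
A[busy U A[(busy | lock) U lock]]: least fixpoint, start Z0 = Sat(A[(busy | lock) U lock]) = {s3}, add states in Sat(busy) with every successor in Z. Already a fixed point.
Sat(A[busy U A[(busy | lock) U lock]]) = {s3}
s3 ∈ Sat(A[busy U A[(busy | lock) U lock]]) = {s3}, so the formula holds at s3.

Yes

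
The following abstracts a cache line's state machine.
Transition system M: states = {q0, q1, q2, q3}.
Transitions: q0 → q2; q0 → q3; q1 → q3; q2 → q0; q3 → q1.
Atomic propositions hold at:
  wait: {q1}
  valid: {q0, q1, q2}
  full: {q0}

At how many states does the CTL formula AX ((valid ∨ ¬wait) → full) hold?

1

Sat(¬wait) = {q0, q2, q3}
Sat(valid ∨ ¬wait) = {q0, q1, q2, q3}
Sat((valid ∨ ¬wait) → full) = {q0}
Sat(AX ((valid ∨ ¬wait) → full)) = {s : every successor in {q0}} = {q2}
|Sat(AX ((valid ∨ ¬wait) → full))| = |{q2}| = 1.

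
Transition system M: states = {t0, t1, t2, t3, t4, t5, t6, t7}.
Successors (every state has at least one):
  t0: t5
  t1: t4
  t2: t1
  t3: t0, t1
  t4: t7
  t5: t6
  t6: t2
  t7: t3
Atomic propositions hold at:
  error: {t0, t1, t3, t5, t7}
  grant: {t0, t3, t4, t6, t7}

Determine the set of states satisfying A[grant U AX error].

Sat(AX error) = {s : every successor in {t0, t1, t3, t5, t7}} = {t0, t2, t3, t4, t7}
A[grant U AX error]: least fixpoint, start Z0 = Sat(AX error) = {t0, t2, t3, t4, t7}, add states in Sat(grant) with every successor in Z. Z1 = {t0, t2, t3, t4, t6, t7}; fixed.
Sat(A[grant U AX error]) = {t0, t2, t3, t4, t6, t7}

{t0, t2, t3, t4, t6, t7}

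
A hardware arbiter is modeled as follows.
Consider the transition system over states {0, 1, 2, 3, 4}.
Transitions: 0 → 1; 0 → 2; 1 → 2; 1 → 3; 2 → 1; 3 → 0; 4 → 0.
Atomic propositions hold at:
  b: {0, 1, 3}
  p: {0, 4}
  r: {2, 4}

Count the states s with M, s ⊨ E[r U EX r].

Sat(EX r) = {s : some successor in {2, 4}} = {0, 1}
E[r U EX r]: least fixpoint, start Z0 = Sat(EX r) = {0, 1}, add states in Sat(r) with some successor in Z. Z1 = {0, 1, 2, 4}; fixed.
Sat(E[r U EX r]) = {0, 1, 2, 4}
|Sat(E[r U EX r])| = |{0, 1, 2, 4}| = 4.

4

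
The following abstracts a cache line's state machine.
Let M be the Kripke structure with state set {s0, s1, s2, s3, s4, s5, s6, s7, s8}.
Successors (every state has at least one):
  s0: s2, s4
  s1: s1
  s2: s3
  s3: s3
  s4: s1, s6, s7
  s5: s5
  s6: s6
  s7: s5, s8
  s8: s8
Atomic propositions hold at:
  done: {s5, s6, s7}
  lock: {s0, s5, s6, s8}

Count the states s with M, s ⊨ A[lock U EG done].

3

EG done: greatest fixpoint, start Z0 = {s5, s6, s7}, keep only states in Sat with some successor in Z. Already a fixed point.
Sat(EG done) = {s5, s6, s7}
A[lock U EG done]: least fixpoint, start Z0 = Sat(EG done) = {s5, s6, s7}, add states in Sat(lock) with every successor in Z. Already a fixed point.
Sat(A[lock U EG done]) = {s5, s6, s7}
|Sat(A[lock U EG done])| = |{s5, s6, s7}| = 3.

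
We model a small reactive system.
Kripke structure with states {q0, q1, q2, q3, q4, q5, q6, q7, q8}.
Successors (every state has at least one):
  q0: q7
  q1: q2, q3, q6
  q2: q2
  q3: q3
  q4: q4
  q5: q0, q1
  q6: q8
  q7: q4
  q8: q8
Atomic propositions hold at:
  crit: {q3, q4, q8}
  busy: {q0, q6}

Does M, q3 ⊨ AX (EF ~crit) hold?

Sat(~crit) = {q0, q1, q2, q5, q6, q7}
EF ~crit: least fixpoint, start Z0 = {q0, q1, q2, q5, q6, q7}, add states with some successor in Z. Already a fixed point.
Sat(EF ~crit) = {q0, q1, q2, q5, q6, q7}
Sat(AX (EF ~crit)) = {s : every successor in {q0, q1, q2, q5, q6, q7}} = {q0, q2, q5}
q3 ∉ Sat(AX (EF ~crit)) = {q0, q2, q5}, so the formula does not hold at q3.

No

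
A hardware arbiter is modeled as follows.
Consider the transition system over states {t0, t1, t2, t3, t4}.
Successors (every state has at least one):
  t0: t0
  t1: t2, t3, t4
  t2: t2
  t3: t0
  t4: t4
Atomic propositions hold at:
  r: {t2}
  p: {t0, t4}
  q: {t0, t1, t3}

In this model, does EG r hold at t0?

No

EG r: greatest fixpoint, start Z0 = {t2}, keep only states in Sat with some successor in Z. Already a fixed point.
Sat(EG r) = {t2}
t0 ∉ Sat(EG r) = {t2}, so the formula does not hold at t0.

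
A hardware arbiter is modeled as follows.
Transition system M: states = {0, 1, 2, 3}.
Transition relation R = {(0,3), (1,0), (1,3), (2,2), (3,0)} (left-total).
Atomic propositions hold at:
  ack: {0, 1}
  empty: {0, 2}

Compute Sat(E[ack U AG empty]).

AG empty: greatest fixpoint, start Z0 = {0, 2}, keep only states in Sat with every successor in Z. Z1 = {2}; fixed.
Sat(AG empty) = {2}
E[ack U AG empty]: least fixpoint, start Z0 = Sat(AG empty) = {2}, add states in Sat(ack) with some successor in Z. Already a fixed point.
Sat(E[ack U AG empty]) = {2}

{2}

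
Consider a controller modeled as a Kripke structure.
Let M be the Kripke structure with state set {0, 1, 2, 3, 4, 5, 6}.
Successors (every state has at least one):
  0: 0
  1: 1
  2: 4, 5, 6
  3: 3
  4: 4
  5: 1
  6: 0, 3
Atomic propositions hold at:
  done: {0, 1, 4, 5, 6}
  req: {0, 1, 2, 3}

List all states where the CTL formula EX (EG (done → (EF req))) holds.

EF req: least fixpoint, start Z0 = {0, 1, 2, 3}, add states with some successor in Z. Z1 = {0, 1, 2, 3, 5, 6}; fixed.
Sat(EF req) = {0, 1, 2, 3, 5, 6}
Sat(done → (EF req)) = {0, 1, 2, 3, 5, 6}
EG (done → (EF req)): greatest fixpoint, start Z0 = {0, 1, 2, 3, 5, 6}, keep only states in Sat with some successor in Z. Already a fixed point.
Sat(EG (done → (EF req))) = {0, 1, 2, 3, 5, 6}
Sat(EX (EG (done → (EF req)))) = {s : some successor in {0, 1, 2, 3, 5, 6}} = {0, 1, 2, 3, 5, 6}

{0, 1, 2, 3, 5, 6}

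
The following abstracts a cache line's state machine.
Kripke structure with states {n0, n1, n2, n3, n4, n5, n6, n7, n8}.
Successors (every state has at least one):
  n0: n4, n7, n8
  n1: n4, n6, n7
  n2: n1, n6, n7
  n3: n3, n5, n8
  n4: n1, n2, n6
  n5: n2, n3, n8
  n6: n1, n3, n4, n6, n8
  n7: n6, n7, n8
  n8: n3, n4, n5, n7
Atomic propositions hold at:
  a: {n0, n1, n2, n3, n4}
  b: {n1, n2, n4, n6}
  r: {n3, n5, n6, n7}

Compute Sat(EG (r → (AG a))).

{n0, n1, n2, n4, n8}

AG a: greatest fixpoint, start Z0 = {n0, n1, n2, n3, n4}, keep only states in Sat with every successor in Z. Z1 = ∅; fixed.
Sat(AG a) = ∅
Sat(r → (AG a)) = {n0, n1, n2, n4, n8}
EG (r → (AG a)): greatest fixpoint, start Z0 = {n0, n1, n2, n4, n8}, keep only states in Sat with some successor in Z. Already a fixed point.
Sat(EG (r → (AG a))) = {n0, n1, n2, n4, n8}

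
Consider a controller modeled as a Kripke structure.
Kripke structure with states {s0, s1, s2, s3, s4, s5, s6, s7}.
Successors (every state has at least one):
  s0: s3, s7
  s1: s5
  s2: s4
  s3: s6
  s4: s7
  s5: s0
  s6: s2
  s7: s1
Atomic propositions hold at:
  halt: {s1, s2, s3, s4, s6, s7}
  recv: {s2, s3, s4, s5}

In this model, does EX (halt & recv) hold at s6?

Sat(halt & recv) = {s2, s3, s4}
Sat(EX (halt & recv)) = {s : some successor in {s2, s3, s4}} = {s0, s2, s6}
s6 ∈ Sat(EX (halt & recv)) = {s0, s2, s6}, so the formula holds at s6.

Yes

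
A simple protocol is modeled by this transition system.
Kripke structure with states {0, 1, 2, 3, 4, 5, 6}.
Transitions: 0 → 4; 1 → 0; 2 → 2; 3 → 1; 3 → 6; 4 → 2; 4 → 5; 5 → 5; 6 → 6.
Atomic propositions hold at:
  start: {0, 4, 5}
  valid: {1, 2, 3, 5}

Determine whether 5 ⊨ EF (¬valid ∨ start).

Sat(¬valid) = {0, 4, 6}
Sat(¬valid ∨ start) = {0, 4, 5, 6}
EF (¬valid ∨ start): least fixpoint, start Z0 = {0, 4, 5, 6}, add states with some successor in Z. Z1 = {0, 1, 3, 4, 5, 6}; fixed.
Sat(EF (¬valid ∨ start)) = {0, 1, 3, 4, 5, 6}
5 ∈ Sat(EF (¬valid ∨ start)) = {0, 1, 3, 4, 5, 6}, so the formula holds at 5.

Yes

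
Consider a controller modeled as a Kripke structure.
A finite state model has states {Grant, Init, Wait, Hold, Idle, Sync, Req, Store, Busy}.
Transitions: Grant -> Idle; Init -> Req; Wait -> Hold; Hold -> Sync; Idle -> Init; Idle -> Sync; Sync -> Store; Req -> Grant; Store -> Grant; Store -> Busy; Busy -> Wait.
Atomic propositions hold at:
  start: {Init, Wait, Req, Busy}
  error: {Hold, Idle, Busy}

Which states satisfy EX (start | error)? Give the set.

Sat(start | error) = {Init, Wait, Hold, Idle, Req, Busy}
Sat(EX (start | error)) = {s : some successor in {Init, Wait, Hold, Idle, Req, Busy}} = {Grant, Init, Wait, Idle, Store, Busy}

{Grant, Init, Wait, Idle, Store, Busy}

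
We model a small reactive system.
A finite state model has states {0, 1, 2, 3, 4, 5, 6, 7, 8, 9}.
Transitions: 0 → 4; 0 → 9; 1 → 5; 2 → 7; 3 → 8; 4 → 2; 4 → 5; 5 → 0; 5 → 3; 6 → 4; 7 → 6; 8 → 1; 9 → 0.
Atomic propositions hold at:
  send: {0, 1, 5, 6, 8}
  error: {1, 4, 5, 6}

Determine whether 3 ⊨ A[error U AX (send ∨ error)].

Sat(send ∨ error) = {0, 1, 4, 5, 6, 8}
Sat(AX (send ∨ error)) = {s : every successor in {0, 1, 4, 5, 6, 8}} = {1, 3, 6, 7, 8, 9}
A[error U AX (send ∨ error)]: least fixpoint, start Z0 = Sat(AX (send ∨ error)) = {1, 3, 6, 7, 8, 9}, add states in Sat(error) with every successor in Z. Already a fixed point.
Sat(A[error U AX (send ∨ error)]) = {1, 3, 6, 7, 8, 9}
3 ∈ Sat(A[error U AX (send ∨ error)]) = {1, 3, 6, 7, 8, 9}, so the formula holds at 3.

Yes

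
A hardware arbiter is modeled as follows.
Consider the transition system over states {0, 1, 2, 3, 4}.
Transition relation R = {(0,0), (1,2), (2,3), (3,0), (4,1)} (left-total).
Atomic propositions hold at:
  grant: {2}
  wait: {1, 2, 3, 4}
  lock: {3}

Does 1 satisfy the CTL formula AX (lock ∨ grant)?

Sat(lock ∨ grant) = {2, 3}
Sat(AX (lock ∨ grant)) = {s : every successor in {2, 3}} = {1, 2}
1 ∈ Sat(AX (lock ∨ grant)) = {1, 2}, so the formula holds at 1.

Yes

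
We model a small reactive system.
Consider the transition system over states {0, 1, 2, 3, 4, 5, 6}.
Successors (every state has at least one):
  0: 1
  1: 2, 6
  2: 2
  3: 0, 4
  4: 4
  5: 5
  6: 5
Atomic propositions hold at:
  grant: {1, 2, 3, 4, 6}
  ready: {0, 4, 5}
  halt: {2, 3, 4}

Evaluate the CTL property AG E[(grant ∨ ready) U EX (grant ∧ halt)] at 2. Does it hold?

Yes

Sat(grant ∨ ready) = {0, 1, 2, 3, 4, 5, 6}
Sat(grant ∧ halt) = {2, 3, 4}
Sat(EX (grant ∧ halt)) = {s : some successor in {2, 3, 4}} = {1, 2, 3, 4}
E[(grant ∨ ready) U EX (grant ∧ halt)]: least fixpoint, start Z0 = Sat(EX (grant ∧ halt)) = {1, 2, 3, 4}, add states in Sat(grant ∨ ready) with some successor in Z. Z1 = {0, 1, 2, 3, 4}; fixed.
Sat(E[(grant ∨ ready) U EX (grant ∧ halt)]) = {0, 1, 2, 3, 4}
AG E[(grant ∨ ready) U EX (grant ∧ halt)]: greatest fixpoint, start Z0 = {0, 1, 2, 3, 4}, keep only states in Sat with every successor in Z. Z1 = {0, 2, 3, 4}; Z2 = {2, 3, 4}; Z3 = {2, 4}; fixed.
Sat(AG E[(grant ∨ ready) U EX (grant ∧ halt)]) = {2, 4}
2 ∈ Sat(AG E[(grant ∨ ready) U EX (grant ∧ halt)]) = {2, 4}, so the formula holds at 2.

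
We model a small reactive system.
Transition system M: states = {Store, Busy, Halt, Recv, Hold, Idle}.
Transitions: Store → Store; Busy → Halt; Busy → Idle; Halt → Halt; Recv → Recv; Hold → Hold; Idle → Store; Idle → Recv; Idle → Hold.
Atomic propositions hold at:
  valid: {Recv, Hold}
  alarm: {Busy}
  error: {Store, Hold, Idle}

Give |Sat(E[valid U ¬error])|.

3

Sat(¬error) = {Busy, Halt, Recv}
E[valid U ¬error]: least fixpoint, start Z0 = Sat(¬error) = {Busy, Halt, Recv}, add states in Sat(valid) with some successor in Z. Already a fixed point.
Sat(E[valid U ¬error]) = {Busy, Halt, Recv}
|Sat(E[valid U ¬error])| = |{Busy, Halt, Recv}| = 3.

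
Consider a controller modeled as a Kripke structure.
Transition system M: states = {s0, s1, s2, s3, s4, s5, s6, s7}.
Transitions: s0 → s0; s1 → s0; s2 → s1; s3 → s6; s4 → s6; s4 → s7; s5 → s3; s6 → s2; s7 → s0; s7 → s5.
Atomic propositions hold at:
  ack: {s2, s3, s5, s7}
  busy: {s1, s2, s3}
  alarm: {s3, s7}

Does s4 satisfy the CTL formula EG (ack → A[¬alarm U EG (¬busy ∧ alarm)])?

Sat(¬alarm) = {s0, s1, s2, s4, s5, s6}
Sat(¬busy) = {s0, s4, s5, s6, s7}
Sat(¬busy ∧ alarm) = {s7}
EG (¬busy ∧ alarm): greatest fixpoint, start Z0 = {s7}, keep only states in Sat with some successor in Z. Z1 = ∅; fixed.
Sat(EG (¬busy ∧ alarm)) = ∅
A[¬alarm U EG (¬busy ∧ alarm)]: least fixpoint, start Z0 = Sat(EG (¬busy ∧ alarm)) = ∅, add states in Sat(¬alarm) with every successor in Z. Already a fixed point.
Sat(A[¬alarm U EG (¬busy ∧ alarm)]) = ∅
Sat(ack → A[¬alarm U EG (¬busy ∧ alarm)]) = {s0, s1, s4, s6}
EG (ack → A[¬alarm U EG (¬busy ∧ alarm)]): greatest fixpoint, start Z0 = {s0, s1, s4, s6}, keep only states in Sat with some successor in Z. Z1 = {s0, s1, s4}; Z2 = {s0, s1}; fixed.
Sat(EG (ack → A[¬alarm U EG (¬busy ∧ alarm)])) = {s0, s1}
s4 ∉ Sat(EG (ack → A[¬alarm U EG (¬busy ∧ alarm)])) = {s0, s1}, so the formula does not hold at s4.

No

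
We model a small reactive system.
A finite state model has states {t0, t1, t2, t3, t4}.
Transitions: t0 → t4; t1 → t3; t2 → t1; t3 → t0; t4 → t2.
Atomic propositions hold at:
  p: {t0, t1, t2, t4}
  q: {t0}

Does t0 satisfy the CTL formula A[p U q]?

Yes

A[p U q]: least fixpoint, start Z0 = Sat(q) = {t0}, add states in Sat(p) with every successor in Z. Already a fixed point.
Sat(A[p U q]) = {t0}
t0 ∈ Sat(A[p U q]) = {t0}, so the formula holds at t0.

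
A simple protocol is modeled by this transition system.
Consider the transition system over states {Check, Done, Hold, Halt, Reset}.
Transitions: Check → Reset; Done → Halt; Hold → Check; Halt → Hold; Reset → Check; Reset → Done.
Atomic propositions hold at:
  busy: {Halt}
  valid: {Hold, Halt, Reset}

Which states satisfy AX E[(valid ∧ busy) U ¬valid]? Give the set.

{Hold, Reset}

Sat(valid ∧ busy) = {Halt}
Sat(¬valid) = {Check, Done}
E[(valid ∧ busy) U ¬valid]: least fixpoint, start Z0 = Sat(¬valid) = {Check, Done}, add states in Sat(valid ∧ busy) with some successor in Z. Already a fixed point.
Sat(E[(valid ∧ busy) U ¬valid]) = {Check, Done}
Sat(AX E[(valid ∧ busy) U ¬valid]) = {s : every successor in {Check, Done}} = {Hold, Reset}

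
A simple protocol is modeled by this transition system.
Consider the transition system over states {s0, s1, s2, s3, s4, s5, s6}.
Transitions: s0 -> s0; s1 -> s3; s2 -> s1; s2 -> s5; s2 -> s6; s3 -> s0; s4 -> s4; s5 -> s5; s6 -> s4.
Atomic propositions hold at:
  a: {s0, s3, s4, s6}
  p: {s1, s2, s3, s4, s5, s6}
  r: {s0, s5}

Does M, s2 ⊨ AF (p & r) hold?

Sat(p & r) = {s5}
AF (p & r): least fixpoint, start Z0 = {s5}, add states with every successor in Z. Already a fixed point.
Sat(AF (p & r)) = {s5}
s2 ∉ Sat(AF (p & r)) = {s5}, so the formula does not hold at s2.

No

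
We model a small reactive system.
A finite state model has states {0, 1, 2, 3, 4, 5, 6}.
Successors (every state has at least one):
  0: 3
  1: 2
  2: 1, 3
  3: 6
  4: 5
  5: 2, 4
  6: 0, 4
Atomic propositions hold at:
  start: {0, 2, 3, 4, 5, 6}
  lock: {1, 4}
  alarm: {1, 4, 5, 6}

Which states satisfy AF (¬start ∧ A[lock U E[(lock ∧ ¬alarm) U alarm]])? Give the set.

Sat(¬start) = {1}
Sat(¬alarm) = {0, 2, 3}
Sat(lock ∧ ¬alarm) = ∅
E[(lock ∧ ¬alarm) U alarm]: least fixpoint, start Z0 = Sat(alarm) = {1, 4, 5, 6}, add states in Sat(lock ∧ ¬alarm) with some successor in Z. Already a fixed point.
Sat(E[(lock ∧ ¬alarm) U alarm]) = {1, 4, 5, 6}
A[lock U E[(lock ∧ ¬alarm) U alarm]]: least fixpoint, start Z0 = Sat(E[(lock ∧ ¬alarm) U alarm]) = {1, 4, 5, 6}, add states in Sat(lock) with every successor in Z. Already a fixed point.
Sat(A[lock U E[(lock ∧ ¬alarm) U alarm]]) = {1, 4, 5, 6}
Sat(¬start ∧ A[lock U E[(lock ∧ ¬alarm) U alarm]]) = {1}
AF (¬start ∧ A[lock U E[(lock ∧ ¬alarm) U alarm]]): least fixpoint, start Z0 = {1}, add states with every successor in Z. Already a fixed point.
Sat(AF (¬start ∧ A[lock U E[(lock ∧ ¬alarm) U alarm]])) = {1}

{1}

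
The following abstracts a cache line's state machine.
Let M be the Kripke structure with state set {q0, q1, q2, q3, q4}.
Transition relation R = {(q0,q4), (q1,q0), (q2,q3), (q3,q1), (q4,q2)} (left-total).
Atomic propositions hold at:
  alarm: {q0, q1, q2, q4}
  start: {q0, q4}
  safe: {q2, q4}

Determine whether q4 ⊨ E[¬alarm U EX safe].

Yes

Sat(¬alarm) = {q3}
Sat(EX safe) = {s : some successor in {q2, q4}} = {q0, q4}
E[¬alarm U EX safe]: least fixpoint, start Z0 = Sat(EX safe) = {q0, q4}, add states in Sat(¬alarm) with some successor in Z. Already a fixed point.
Sat(E[¬alarm U EX safe]) = {q0, q4}
q4 ∈ Sat(E[¬alarm U EX safe]) = {q0, q4}, so the formula holds at q4.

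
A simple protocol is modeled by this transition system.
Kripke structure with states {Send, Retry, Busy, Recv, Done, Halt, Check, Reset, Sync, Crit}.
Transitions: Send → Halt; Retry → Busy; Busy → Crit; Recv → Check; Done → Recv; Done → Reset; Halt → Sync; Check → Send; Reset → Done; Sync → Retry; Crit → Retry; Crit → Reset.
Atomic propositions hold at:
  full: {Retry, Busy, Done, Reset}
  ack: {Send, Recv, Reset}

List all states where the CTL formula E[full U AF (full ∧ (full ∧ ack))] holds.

{Done, Reset}

Sat(full ∧ ack) = {Reset}
Sat(full ∧ (full ∧ ack)) = {Reset}
AF (full ∧ (full ∧ ack)): least fixpoint, start Z0 = {Reset}, add states with every successor in Z. Already a fixed point.
Sat(AF (full ∧ (full ∧ ack))) = {Reset}
E[full U AF (full ∧ (full ∧ ack))]: least fixpoint, start Z0 = Sat(AF (full ∧ (full ∧ ack))) = {Reset}, add states in Sat(full) with some successor in Z. Z1 = {Done, Reset}; fixed.
Sat(E[full U AF (full ∧ (full ∧ ack))]) = {Done, Reset}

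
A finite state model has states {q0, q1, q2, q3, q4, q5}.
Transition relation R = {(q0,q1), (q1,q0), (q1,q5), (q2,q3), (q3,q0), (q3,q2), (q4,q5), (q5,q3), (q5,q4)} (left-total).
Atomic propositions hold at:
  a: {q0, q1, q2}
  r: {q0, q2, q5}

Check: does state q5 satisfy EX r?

No

Sat(EX r) = {s : some successor in {q0, q2, q5}} = {q1, q3, q4}
q5 ∉ Sat(EX r) = {q1, q3, q4}, so the formula does not hold at q5.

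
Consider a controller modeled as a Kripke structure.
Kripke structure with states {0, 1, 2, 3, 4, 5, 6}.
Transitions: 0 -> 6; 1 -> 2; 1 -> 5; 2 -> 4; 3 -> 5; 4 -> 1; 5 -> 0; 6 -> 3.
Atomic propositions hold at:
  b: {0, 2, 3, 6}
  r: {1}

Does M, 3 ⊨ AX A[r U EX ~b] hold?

Sat(~b) = {1, 4, 5}
Sat(EX ~b) = {s : some successor in {1, 4, 5}} = {1, 2, 3, 4}
A[r U EX ~b]: least fixpoint, start Z0 = Sat(EX ~b) = {1, 2, 3, 4}, add states in Sat(r) with every successor in Z. Already a fixed point.
Sat(A[r U EX ~b]) = {1, 2, 3, 4}
Sat(AX A[r U EX ~b]) = {s : every successor in {1, 2, 3, 4}} = {2, 4, 6}
3 ∉ Sat(AX A[r U EX ~b]) = {2, 4, 6}, so the formula does not hold at 3.

No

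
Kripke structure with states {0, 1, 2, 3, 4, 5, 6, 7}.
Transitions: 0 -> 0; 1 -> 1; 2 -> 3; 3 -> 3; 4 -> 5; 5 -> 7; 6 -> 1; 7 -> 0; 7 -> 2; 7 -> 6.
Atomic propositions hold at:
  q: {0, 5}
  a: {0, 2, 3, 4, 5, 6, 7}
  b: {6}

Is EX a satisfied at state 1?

Sat(EX a) = {s : some successor in {0, 2, 3, 4, 5, 6, 7}} = {0, 2, 3, 4, 5, 7}
1 ∉ Sat(EX a) = {0, 2, 3, 4, 5, 7}, so the formula does not hold at 1.

No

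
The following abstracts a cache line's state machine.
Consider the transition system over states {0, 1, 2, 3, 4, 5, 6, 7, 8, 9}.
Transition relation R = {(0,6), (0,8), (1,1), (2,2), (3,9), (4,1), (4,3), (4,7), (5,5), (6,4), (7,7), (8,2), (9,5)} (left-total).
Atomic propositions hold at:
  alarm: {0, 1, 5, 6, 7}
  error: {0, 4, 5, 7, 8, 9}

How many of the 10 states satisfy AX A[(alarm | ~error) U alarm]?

Sat(~error) = {1, 2, 3, 6}
Sat(alarm | ~error) = {0, 1, 2, 3, 5, 6, 7}
A[(alarm | ~error) U alarm]: least fixpoint, start Z0 = Sat(alarm) = {0, 1, 5, 6, 7}, add states in Sat(alarm | ~error) with every successor in Z. Already a fixed point.
Sat(A[(alarm | ~error) U alarm]) = {0, 1, 5, 6, 7}
Sat(AX A[(alarm | ~error) U alarm]) = {s : every successor in {0, 1, 5, 6, 7}} = {1, 5, 7, 9}
|Sat(AX A[(alarm | ~error) U alarm])| = |{1, 5, 7, 9}| = 4.

4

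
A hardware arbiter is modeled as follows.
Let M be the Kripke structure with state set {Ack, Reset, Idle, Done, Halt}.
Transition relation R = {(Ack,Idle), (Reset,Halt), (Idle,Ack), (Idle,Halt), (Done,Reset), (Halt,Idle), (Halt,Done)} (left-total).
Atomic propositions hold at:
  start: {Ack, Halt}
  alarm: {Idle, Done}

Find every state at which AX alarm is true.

{Ack, Halt}

Sat(AX alarm) = {s : every successor in {Idle, Done}} = {Ack, Halt}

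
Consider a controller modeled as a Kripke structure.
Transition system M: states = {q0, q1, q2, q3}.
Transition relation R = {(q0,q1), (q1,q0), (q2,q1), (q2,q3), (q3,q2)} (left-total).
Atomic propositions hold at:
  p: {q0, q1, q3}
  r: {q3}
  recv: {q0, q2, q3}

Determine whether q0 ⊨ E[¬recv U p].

Sat(¬recv) = {q1}
E[¬recv U p]: least fixpoint, start Z0 = Sat(p) = {q0, q1, q3}, add states in Sat(¬recv) with some successor in Z. Already a fixed point.
Sat(E[¬recv U p]) = {q0, q1, q3}
q0 ∈ Sat(E[¬recv U p]) = {q0, q1, q3}, so the formula holds at q0.

Yes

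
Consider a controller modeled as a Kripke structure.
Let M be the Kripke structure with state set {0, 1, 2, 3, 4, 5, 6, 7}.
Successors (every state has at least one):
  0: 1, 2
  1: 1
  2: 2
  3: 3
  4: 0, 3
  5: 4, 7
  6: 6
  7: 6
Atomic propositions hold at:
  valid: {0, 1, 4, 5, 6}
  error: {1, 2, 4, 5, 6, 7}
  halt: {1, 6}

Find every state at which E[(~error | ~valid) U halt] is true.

{0, 1, 6, 7}

Sat(~error) = {0, 3}
Sat(~valid) = {2, 3, 7}
Sat(~error | ~valid) = {0, 2, 3, 7}
E[(~error | ~valid) U halt]: least fixpoint, start Z0 = Sat(halt) = {1, 6}, add states in Sat(~error | ~valid) with some successor in Z. Z1 = {0, 1, 6, 7}; fixed.
Sat(E[(~error | ~valid) U halt]) = {0, 1, 6, 7}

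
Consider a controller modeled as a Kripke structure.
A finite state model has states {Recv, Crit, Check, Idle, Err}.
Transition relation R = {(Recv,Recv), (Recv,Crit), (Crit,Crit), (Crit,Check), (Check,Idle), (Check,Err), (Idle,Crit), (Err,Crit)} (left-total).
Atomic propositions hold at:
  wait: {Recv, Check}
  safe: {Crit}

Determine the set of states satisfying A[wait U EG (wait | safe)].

{Recv, Crit}

Sat(wait | safe) = {Recv, Crit, Check}
EG (wait | safe): greatest fixpoint, start Z0 = {Recv, Crit, Check}, keep only states in Sat with some successor in Z. Z1 = {Recv, Crit}; fixed.
Sat(EG (wait | safe)) = {Recv, Crit}
A[wait U EG (wait | safe)]: least fixpoint, start Z0 = Sat(EG (wait | safe)) = {Recv, Crit}, add states in Sat(wait) with every successor in Z. Already a fixed point.
Sat(A[wait U EG (wait | safe)]) = {Recv, Crit}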